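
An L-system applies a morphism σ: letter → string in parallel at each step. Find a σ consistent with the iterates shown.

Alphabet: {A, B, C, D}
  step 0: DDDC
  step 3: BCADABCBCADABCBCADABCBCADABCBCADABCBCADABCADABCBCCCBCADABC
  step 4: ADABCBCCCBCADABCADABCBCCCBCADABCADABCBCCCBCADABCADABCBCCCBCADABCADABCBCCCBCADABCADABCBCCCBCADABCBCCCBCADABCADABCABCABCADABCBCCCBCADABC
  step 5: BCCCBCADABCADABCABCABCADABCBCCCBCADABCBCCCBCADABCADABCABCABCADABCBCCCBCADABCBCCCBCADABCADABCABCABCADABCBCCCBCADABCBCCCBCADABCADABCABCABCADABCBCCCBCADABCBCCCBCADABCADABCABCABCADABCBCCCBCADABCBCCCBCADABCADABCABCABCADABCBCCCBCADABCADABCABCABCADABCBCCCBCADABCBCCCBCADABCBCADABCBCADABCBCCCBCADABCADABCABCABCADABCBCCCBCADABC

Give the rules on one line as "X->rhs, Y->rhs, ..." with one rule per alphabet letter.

A->BC, B->AD, C->ABC, D->CC

  step 4 ⇒ step 5: ADABCBCCCBCADABCADABCBCCCBCADABCADABCBCCCBCADABCADABCBCCCBCADABCADABCBCCCBCADABCADABCBCCCBCADABCBCCCBCADABCADABCABCABCADABCBCCCBCADABC ⇒ BC·CC·BC·AD·ABC·AD·ABC·ABC·ABC·AD·ABC·BC·CC·BC·AD·ABC·BC·CC·BC·AD·ABC·AD·ABC·ABC·ABC·AD·ABC·BC·CC·BC·AD·ABC·BC·CC·BC·AD·ABC·AD·ABC·ABC·ABC·AD·ABC·BC·CC·BC·AD·ABC·BC·CC·BC·AD·ABC·AD·ABC·ABC·ABC·AD·ABC·BC·CC·BC·AD·ABC·BC·CC·BC·AD·ABC·AD·ABC·ABC·ABC·AD·ABC·BC·CC·BC·AD·ABC·BC·CC·BC·AD·ABC·AD·ABC·ABC·ABC·AD·ABC·BC·CC·BC·AD·ABC·AD·ABC·ABC·ABC·AD·ABC·BC·CC·BC·AD·ABC·BC·CC·BC·AD·ABC·BC·AD·ABC·BC·AD·ABC·BC·CC·BC·AD·ABC·AD·ABC·ABC·ABC·AD·ABC·BC·CC·BC·AD·ABC
    A ↦ BC
    B ↦ AD
    C ↦ ABC
    D ↦ CC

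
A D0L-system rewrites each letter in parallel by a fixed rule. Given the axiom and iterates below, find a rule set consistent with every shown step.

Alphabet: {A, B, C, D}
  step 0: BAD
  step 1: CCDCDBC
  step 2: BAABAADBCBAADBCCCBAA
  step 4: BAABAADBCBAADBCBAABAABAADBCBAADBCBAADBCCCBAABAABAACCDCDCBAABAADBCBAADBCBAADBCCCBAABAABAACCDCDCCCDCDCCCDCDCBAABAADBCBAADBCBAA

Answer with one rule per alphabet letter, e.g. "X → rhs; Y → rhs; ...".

A->DC, B->CC, C->BAA, D->DBC

  step 1 ⇒ step 2: CCDCDBC ⇒ BAA·BAA·DBC·BAA·DBC·CC·BAA
    B ↦ CC
    C ↦ BAA
    D ↦ DBC
  step 0 ⇒ step 1: BAD ⇒ CC·DC·DBC
    A ↦ DC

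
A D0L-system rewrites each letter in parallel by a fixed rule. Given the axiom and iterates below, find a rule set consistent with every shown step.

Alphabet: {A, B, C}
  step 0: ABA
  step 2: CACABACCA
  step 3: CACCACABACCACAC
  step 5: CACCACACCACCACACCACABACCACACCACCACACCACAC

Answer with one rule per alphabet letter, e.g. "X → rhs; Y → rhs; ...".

  step 2 ⇒ step 3: CACABACCA ⇒ CA·C·CA·C·ABA·C·CA·CA·C
    A ↦ C
    B ↦ ABA
    C ↦ CA

A->C, B->ABA, C->CA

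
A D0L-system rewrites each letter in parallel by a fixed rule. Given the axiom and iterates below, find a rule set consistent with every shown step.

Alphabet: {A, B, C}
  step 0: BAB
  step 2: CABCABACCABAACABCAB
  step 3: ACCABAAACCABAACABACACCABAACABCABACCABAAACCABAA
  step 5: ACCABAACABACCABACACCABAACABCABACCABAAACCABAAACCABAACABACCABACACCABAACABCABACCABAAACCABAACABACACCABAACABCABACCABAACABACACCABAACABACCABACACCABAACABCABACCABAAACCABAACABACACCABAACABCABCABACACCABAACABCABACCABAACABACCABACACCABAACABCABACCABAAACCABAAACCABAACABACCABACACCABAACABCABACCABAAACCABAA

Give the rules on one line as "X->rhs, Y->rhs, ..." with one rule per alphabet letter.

A->CAB, B->AA, C->AC

  step 2 ⇒ step 3: CABCABACCABAACABCAB ⇒ AC·CAB·AA·AC·CAB·AA·CAB·AC·AC·CAB·AA·CAB·CAB·AC·CAB·AA·AC·CAB·AA
    A ↦ CAB
    B ↦ AA
    C ↦ AC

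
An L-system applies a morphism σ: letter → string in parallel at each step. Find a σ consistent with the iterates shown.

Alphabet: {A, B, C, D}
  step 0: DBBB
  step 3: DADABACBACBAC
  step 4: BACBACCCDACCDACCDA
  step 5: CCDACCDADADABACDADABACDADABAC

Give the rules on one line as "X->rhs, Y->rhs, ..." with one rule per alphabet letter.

  step 4 ⇒ step 5: BACBACCCDACCDACCDA ⇒ C·C·DA·C·C·DA·DA·DA·BA·C·DA·DA·BA·C·DA·DA·BA·C
    A ↦ C
    B ↦ C
    C ↦ DA
    D ↦ BA

A->C, B->C, C->DA, D->BA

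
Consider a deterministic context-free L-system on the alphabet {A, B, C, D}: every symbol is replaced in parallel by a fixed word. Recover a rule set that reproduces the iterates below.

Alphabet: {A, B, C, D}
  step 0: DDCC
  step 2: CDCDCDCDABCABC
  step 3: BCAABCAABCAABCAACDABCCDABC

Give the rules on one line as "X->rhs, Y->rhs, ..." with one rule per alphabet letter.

  step 2 ⇒ step 3: CDCDCDCDABCABC ⇒ BC·AA·BC·AA·BC·AA·BC·AA·CD·A·BC·CD·A·BC
    A ↦ CD
    B ↦ A
    C ↦ BC
    D ↦ AA

A->CD, B->A, C->BC, D->AA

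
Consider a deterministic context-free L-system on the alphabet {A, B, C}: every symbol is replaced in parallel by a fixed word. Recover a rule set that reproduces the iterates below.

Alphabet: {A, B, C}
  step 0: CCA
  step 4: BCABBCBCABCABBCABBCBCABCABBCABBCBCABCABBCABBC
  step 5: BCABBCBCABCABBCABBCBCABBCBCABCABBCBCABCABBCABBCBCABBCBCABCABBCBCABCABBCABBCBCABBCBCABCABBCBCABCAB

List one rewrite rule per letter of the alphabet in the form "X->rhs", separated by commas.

  step 4 ⇒ step 5: BCABBCBCABCABBCABBCBCABCABBCABBCBCABCABBCABBC ⇒ BCA·B·BC·BCA·BCA·B·BCA·B·BC·BCA·B·BC·BCA·BCA·B·BC·BCA·BCA·B·BCA·B·BC·BCA·B·BC·BCA·BCA·B·BC·BCA·BCA·B·BCA·B·BC·BCA·B·BC·BCA·BCA·B·BC·BCA·BCA·B
    A ↦ BC
    B ↦ BCA
    C ↦ B

A->BC, B->BCA, C->B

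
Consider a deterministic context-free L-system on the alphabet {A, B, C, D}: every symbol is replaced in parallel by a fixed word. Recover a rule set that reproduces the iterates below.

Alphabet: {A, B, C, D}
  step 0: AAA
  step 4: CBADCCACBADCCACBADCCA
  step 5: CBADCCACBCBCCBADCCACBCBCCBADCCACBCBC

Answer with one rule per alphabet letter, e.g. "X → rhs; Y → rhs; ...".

A->C, B->AD, C->CB, D->CA

  step 4 ⇒ step 5: CBADCCACBADCCACBADCCA ⇒ CB·AD·C·CA·CB·CB·C·CB·AD·C·CA·CB·CB·C·CB·AD·C·CA·CB·CB·C
    A ↦ C
    B ↦ AD
    C ↦ CB
    D ↦ CA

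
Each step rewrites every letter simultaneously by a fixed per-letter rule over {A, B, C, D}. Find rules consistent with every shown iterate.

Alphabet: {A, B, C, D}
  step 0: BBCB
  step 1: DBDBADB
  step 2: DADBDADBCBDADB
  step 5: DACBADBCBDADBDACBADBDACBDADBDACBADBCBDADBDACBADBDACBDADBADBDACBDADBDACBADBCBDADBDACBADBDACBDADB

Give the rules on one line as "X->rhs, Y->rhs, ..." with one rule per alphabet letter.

  step 1 ⇒ step 2: DBDBADB ⇒ DA·DB·DA·DB·CB·DA·DB
    A ↦ CB
    B ↦ DB
    D ↦ DA
  step 0 ⇒ step 1: BBCB ⇒ DB·DB·A·DB
    C ↦ A

A->CB, B->DB, C->A, D->DA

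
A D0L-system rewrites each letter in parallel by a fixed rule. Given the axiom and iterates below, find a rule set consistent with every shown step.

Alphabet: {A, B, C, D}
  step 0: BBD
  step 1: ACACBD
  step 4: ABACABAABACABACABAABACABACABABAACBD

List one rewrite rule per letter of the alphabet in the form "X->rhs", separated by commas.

A->AB, B->AC, C->A, D->BD

  step 0 ⇒ step 1: BBD ⇒ AC·AC·BD
    B ↦ AC
    D ↦ BD
    A ↦ AB  (constrained at step 1)
    C ↦ A  (constrained at step 1)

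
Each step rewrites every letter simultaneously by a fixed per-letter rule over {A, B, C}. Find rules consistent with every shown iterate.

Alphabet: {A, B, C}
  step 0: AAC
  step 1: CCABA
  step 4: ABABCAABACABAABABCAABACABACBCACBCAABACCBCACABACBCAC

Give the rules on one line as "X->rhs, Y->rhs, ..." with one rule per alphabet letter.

  step 0 ⇒ step 1: AAC ⇒ C·C·ABA
    A ↦ C
    C ↦ ABA
    B ↦ BCA  (constrained at step 1)

A->C, B->BCA, C->ABA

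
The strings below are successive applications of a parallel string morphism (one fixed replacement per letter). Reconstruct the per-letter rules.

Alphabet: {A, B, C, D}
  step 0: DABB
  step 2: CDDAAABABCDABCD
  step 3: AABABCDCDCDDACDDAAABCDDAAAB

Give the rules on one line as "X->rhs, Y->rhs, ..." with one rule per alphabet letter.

A->CD, B->DA, C->A, D->AB

  step 2 ⇒ step 3: CDDAAABABCDABCD ⇒ A·AB·AB·CD·CD·CD·DA·CD·DA·A·AB·CD·DA·A·AB
    A ↦ CD
    B ↦ DA
    C ↦ A
    D ↦ AB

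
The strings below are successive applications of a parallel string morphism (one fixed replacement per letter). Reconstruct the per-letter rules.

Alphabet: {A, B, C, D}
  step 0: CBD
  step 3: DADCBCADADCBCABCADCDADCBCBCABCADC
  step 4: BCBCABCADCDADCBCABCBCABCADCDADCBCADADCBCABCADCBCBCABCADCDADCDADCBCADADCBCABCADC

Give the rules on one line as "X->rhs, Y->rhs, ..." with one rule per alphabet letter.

  step 3 ⇒ step 4: DADCBCADADCBCABCADCDADCBCBCABCADC ⇒ BC·BCA·BC·ADC·D·ADC·BCA·BC·BCA·BC·ADC·D·ADC·BCA·D·ADC·BCA·BC·ADC·BC·BCA·BC·ADC·D·ADC·D·ADC·BCA·D·ADC·BCA·BC·ADC
    A ↦ BCA
    B ↦ D
    C ↦ ADC
    D ↦ BC

A->BCA, B->D, C->ADC, D->BC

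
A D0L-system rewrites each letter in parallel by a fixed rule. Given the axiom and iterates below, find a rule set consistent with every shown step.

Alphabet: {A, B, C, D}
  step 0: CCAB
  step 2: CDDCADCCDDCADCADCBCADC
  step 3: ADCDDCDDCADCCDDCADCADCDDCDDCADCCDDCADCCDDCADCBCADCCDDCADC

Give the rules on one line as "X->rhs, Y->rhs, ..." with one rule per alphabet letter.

A->C, B->BC, C->ADC, D->DDC

  step 2 ⇒ step 3: CDDCADCCDDCADCADCBCADC ⇒ ADC·DDC·DDC·ADC·C·DDC·ADC·ADC·DDC·DDC·ADC·C·DDC·ADC·C·DDC·ADC·BC·ADC·C·DDC·ADC
    A ↦ C
    B ↦ BC
    C ↦ ADC
    D ↦ DDC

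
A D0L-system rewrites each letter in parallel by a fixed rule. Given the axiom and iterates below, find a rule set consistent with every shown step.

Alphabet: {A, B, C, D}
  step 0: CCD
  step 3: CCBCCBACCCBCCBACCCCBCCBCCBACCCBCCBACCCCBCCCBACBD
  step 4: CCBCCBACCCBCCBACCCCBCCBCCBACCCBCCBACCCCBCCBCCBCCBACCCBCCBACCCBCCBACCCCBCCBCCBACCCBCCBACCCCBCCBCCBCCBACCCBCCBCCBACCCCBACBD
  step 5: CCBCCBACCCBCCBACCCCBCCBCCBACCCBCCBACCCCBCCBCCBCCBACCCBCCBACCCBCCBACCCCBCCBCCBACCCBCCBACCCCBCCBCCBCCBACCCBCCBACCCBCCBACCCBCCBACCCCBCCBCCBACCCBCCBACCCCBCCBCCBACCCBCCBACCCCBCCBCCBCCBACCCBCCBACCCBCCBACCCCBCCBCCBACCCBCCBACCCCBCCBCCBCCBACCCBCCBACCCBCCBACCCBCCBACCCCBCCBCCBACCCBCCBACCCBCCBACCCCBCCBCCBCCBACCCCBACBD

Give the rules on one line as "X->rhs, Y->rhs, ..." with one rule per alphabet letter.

  step 4 ⇒ step 5: CCBCCBACCCBCCBACCCCBCCBCCBACCCBCCBACCCCBCCBCCBCCBACCCBCCBACCCBCCBACCCCBCCBCCBACCCBCCBACCCCBCCBCCBCCBACCCBCCBCCBACCCCBACBD ⇒ CCB·CCB·AC·CCB·CCB·AC·C·CCB·CCB·CCB·AC·CCB·CCB·AC·C·CCB·CCB·CCB·CCB·AC·CCB·CCB·AC·CCB·CCB·AC·C·CCB·CCB·CCB·AC·CCB·CCB·AC·C·CCB·CCB·CCB·CCB·AC·CCB·CCB·AC·CCB·CCB·AC·CCB·CCB·AC·C·CCB·CCB·CCB·AC·CCB·CCB·AC·C·CCB·CCB·CCB·AC·CCB·CCB·AC·C·CCB·CCB·CCB·CCB·AC·CCB·CCB·AC·CCB·CCB·AC·C·CCB·CCB·CCB·AC·CCB·CCB·AC·C·CCB·CCB·CCB·CCB·AC·CCB·CCB·AC·CCB·CCB·AC·CCB·CCB·AC·C·CCB·CCB·CCB·AC·CCB·CCB·AC·CCB·CCB·AC·C·CCB·CCB·CCB·CCB·AC·C·CCB·AC·BD
    A ↦ C
    B ↦ AC
    C ↦ CCB
    D ↦ BD

A->C, B->AC, C->CCB, D->BD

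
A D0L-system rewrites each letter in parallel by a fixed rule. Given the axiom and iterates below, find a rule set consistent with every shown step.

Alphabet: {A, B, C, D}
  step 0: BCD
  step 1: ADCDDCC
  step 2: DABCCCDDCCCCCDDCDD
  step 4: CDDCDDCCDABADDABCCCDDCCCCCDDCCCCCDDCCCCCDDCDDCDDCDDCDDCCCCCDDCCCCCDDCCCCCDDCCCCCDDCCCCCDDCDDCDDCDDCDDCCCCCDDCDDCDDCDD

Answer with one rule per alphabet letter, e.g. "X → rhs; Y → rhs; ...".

A->DAB, B->AD, C->CDD, D->CC

  step 1 ⇒ step 2: ADCDDCC ⇒ DAB·CC·CDD·CC·CC·CDD·CDD
    A ↦ DAB
    C ↦ CDD
    D ↦ CC
  step 0 ⇒ step 1: BCD ⇒ AD·CDD·CC
    B ↦ AD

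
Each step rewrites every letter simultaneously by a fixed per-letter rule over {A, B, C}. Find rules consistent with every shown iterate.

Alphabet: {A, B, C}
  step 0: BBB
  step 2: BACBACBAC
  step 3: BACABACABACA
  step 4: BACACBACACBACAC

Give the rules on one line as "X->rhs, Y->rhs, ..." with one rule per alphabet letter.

  step 3 ⇒ step 4: BACABACABACA ⇒ BA·C·A·C·BA·C·A·C·BA·C·A·C
    A ↦ C
    B ↦ BA
    C ↦ A

A->C, B->BA, C->A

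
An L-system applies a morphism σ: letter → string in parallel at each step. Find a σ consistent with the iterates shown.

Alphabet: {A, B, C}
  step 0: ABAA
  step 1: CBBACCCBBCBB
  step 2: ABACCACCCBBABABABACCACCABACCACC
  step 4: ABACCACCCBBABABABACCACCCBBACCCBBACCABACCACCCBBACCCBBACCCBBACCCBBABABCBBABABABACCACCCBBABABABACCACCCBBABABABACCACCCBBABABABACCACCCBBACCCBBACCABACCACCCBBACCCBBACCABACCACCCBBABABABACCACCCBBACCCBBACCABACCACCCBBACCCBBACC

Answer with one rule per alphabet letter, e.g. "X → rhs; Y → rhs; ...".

A->CBB, B->ACC, C->AB

  step 1 ⇒ step 2: CBBACCCBBCBB ⇒ AB·ACC·ACC·CBB·AB·AB·AB·ACC·ACC·AB·ACC·ACC
    A ↦ CBB
    B ↦ ACC
    C ↦ AB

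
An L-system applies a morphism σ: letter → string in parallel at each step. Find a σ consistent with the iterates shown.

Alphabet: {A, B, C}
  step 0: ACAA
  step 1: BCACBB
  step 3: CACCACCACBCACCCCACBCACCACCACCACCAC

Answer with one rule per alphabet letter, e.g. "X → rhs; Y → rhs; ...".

  step 0 ⇒ step 1: ACAA ⇒ B·CAC·B·B
    A ↦ B
    C ↦ CAC
    B ↦ CC  (constrained at step 1)

A->B, B->CC, C->CAC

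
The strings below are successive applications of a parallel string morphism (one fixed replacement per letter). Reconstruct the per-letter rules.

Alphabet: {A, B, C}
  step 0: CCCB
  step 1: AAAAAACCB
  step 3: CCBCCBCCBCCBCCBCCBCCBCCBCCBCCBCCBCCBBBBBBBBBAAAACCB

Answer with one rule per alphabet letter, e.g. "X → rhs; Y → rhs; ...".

  step 0 ⇒ step 1: CCCB ⇒ AA·AA·AA·CCB
    B ↦ CCB
    C ↦ AA
    A ↦ BB  (constrained at step 1)

A->BB, B->CCB, C->AA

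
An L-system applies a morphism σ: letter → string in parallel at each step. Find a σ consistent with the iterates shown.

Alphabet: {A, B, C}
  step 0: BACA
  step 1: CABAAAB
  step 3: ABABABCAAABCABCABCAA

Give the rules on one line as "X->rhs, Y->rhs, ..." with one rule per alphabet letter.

  step 0 ⇒ step 1: BACA ⇒ C·AB·AA·AB
    A ↦ AB
    B ↦ C
    C ↦ AA

A->AB, B->C, C->AA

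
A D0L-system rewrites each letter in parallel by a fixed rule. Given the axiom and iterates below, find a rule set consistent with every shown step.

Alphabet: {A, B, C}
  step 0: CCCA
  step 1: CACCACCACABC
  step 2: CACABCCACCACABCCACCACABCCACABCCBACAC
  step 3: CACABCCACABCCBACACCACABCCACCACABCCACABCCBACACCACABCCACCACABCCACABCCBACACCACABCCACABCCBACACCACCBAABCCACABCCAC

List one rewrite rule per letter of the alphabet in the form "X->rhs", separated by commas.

  step 2 ⇒ step 3: CACABCCACCACABCCACCACABCCACABCCBACAC ⇒ CAC·ABC·CAC·ABC·CBA·CAC·CAC·ABC·CAC·CAC·ABC·CAC·ABC·CBA·CAC·CAC·ABC·CAC·CAC·ABC·CAC·ABC·CBA·CAC·CAC·ABC·CAC·ABC·CBA·CAC·CAC·CBA·ABC·CAC·ABC·CAC
    A ↦ ABC
    B ↦ CBA
    C ↦ CAC

A->ABC, B->CBA, C->CAC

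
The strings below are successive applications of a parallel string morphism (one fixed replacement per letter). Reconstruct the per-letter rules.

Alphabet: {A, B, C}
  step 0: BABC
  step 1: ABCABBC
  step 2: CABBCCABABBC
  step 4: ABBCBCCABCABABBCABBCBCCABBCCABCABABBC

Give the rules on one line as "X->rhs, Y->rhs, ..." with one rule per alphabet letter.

A->C, B->AB, C->BC

  step 1 ⇒ step 2: ABCABBC ⇒ C·AB·BC·C·AB·AB·BC
    A ↦ C
    B ↦ AB
    C ↦ BC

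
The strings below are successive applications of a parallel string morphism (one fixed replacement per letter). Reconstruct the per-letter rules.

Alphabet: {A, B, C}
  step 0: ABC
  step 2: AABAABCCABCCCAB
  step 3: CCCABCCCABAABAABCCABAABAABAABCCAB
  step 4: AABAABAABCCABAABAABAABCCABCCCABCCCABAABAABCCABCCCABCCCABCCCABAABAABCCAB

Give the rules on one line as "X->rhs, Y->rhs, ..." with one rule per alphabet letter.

A->C, B->CAB, C->AAB

  step 3 ⇒ step 4: CCCABCCCABAABAABCCABAABAABAABCCAB ⇒ AAB·AAB·AAB·C·CAB·AAB·AAB·AAB·C·CAB·C·C·CAB·C·C·CAB·AAB·AAB·C·CAB·C·C·CAB·C·C·CAB·C·C·CAB·AAB·AAB·C·CAB
    A ↦ C
    B ↦ CAB
    C ↦ AAB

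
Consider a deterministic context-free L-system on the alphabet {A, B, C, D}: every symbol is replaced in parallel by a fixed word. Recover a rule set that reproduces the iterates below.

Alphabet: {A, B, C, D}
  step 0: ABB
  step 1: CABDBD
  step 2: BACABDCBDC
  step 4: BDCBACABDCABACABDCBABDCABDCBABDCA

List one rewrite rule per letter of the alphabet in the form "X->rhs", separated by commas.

  step 1 ⇒ step 2: CABDBD ⇒ BA·CA·BD·C·BD·C
    A ↦ CA
    B ↦ BD
    C ↦ BA
    D ↦ C

A->CA, B->BD, C->BA, D->C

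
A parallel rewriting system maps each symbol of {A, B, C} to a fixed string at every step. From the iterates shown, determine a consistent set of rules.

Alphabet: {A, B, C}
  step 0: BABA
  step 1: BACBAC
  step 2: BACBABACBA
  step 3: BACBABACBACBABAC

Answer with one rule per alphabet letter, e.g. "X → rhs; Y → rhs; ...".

A->C, B->BA, C->BA

  step 2 ⇒ step 3: BACBABACBA ⇒ BA·C·BA·BA·C·BA·C·BA·BA·C
    A ↦ C
    B ↦ BA
    C ↦ BA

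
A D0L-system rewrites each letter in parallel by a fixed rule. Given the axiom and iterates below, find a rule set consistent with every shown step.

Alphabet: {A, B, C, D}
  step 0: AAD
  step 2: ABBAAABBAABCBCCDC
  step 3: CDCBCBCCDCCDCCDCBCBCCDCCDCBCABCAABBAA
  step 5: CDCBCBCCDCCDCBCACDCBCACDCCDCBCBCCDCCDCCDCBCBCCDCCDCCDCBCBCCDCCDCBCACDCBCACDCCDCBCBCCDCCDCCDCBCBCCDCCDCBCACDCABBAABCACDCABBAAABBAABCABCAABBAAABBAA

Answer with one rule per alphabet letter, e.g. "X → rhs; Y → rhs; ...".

A->CDC, B->BC, C->A, D->BBA

  step 2 ⇒ step 3: ABBAAABBAABCBCCDC ⇒ CDC·BC·BC·CDC·CDC·CDC·BC·BC·CDC·CDC·BC·A·BC·A·A·BBA·A
    A ↦ CDC
    B ↦ BC
    C ↦ A
    D ↦ BBA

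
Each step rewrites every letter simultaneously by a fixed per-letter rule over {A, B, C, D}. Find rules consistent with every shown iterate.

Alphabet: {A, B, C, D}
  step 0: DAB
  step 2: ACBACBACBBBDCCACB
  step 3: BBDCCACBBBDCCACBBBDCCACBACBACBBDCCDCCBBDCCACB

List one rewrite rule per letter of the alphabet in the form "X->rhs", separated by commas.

A->BB, B->ACB, C->DCC, D->B

  step 2 ⇒ step 3: ACBACBACBBBDCCACB ⇒ BB·DCC·ACB·BB·DCC·ACB·BB·DCC·ACB·ACB·ACB·B·DCC·DCC·BB·DCC·ACB
    A ↦ BB
    B ↦ ACB
    C ↦ DCC
    D ↦ B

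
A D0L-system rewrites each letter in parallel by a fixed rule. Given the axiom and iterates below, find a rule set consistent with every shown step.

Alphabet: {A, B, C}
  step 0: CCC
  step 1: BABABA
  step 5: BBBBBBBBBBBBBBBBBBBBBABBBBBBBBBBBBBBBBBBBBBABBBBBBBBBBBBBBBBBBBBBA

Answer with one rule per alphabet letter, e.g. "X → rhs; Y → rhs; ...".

A->C, B->BB, C->BA

  step 0 ⇒ step 1: CCC ⇒ BA·BA·BA
    C ↦ BA
    A ↦ C  (constrained at step 1)
    B ↦ BB  (constrained at step 1)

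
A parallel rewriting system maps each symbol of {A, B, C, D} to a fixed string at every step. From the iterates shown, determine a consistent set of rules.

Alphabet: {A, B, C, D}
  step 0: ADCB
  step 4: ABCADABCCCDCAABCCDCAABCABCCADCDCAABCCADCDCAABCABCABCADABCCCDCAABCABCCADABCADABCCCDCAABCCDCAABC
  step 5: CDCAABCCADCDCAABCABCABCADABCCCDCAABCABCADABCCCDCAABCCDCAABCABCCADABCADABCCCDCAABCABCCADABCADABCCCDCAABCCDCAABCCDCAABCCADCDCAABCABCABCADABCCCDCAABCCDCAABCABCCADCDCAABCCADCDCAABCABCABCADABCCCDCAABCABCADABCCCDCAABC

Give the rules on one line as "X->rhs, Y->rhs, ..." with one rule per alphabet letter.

  step 4 ⇒ step 5: ABCADABCCCDCAABCCDCAABCABCCADCDCAABCCADCDCAABCABCABCADABCCCDCAABCABCCADABCADABCCCDCAABCCDCAABC ⇒ C·DCA·ABC·C·AD·C·DCA·ABC·ABC·ABC·AD·ABC·C·C·DCA·ABC·ABC·AD·ABC·C·C·DCA·ABC·C·DCA·ABC·ABC·C·AD·ABC·AD·ABC·C·C·DCA·ABC·ABC·C·AD·ABC·AD·ABC·C·C·DCA·ABC·C·DCA·ABC·C·DCA·ABC·C·AD·C·DCA·ABC·ABC·ABC·AD·ABC·C·C·DCA·ABC·C·DCA·ABC·ABC·C·AD·C·DCA·ABC·C·AD·C·DCA·ABC·ABC·ABC·AD·ABC·C·C·DCA·ABC·ABC·AD·ABC·C·C·DCA·ABC
    A ↦ C
    B ↦ DCA
    C ↦ ABC
    D ↦ AD

A->C, B->DCA, C->ABC, D->AD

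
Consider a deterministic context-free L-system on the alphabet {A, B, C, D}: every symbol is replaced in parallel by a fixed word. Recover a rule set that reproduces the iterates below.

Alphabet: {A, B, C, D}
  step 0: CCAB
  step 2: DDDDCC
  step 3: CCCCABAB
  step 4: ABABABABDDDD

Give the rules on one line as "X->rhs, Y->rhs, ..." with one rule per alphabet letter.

  step 3 ⇒ step 4: CCCCABAB ⇒ AB·AB·AB·AB·D·D·D·D
    A ↦ D
    B ↦ D
    C ↦ AB
  step 2 ⇒ step 3: DDDDCC ⇒ C·C·C·C·AB·AB
    D ↦ C

A->D, B->D, C->AB, D->C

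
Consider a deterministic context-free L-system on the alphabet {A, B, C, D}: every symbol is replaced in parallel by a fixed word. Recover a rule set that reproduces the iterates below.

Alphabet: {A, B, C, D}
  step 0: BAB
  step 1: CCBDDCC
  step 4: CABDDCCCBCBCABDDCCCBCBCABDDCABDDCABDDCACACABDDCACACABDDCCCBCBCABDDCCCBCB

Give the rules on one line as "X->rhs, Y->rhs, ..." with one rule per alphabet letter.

  step 0 ⇒ step 1: BAB ⇒ CC·BDD·CC
    A ↦ BDD
    B ↦ CC
    C ↦ CA  (constrained at step 1)
    D ↦ CB  (constrained at step 1)

A->BDD, B->CC, C->CA, D->CB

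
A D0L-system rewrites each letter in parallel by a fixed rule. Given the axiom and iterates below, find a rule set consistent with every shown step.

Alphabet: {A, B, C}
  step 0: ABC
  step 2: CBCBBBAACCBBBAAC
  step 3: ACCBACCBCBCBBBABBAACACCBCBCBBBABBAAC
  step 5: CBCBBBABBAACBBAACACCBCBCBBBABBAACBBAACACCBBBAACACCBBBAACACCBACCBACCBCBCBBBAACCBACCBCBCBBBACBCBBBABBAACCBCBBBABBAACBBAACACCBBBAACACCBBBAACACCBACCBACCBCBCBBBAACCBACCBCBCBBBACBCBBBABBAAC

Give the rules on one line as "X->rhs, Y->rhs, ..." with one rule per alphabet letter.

A->BBA, B->CB, C->AC

  step 2 ⇒ step 3: CBCBBBAACCBBBAAC ⇒ AC·CB·AC·CB·CB·CB·BBA·BBA·AC·AC·CB·CB·CB·BBA·BBA·AC
    A ↦ BBA
    B ↦ CB
    C ↦ AC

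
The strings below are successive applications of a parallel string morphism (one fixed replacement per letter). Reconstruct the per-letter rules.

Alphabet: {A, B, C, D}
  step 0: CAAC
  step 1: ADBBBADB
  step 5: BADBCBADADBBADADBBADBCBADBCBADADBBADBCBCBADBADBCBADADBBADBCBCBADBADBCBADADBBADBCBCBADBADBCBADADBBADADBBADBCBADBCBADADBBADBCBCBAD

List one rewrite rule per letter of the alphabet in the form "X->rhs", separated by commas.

  step 0 ⇒ step 1: CAAC ⇒ ADB·B·B·ADB
    A ↦ B
    C ↦ ADB
    B ↦ BAD  (constrained at step 1)
    D ↦ C  (constrained at step 1)

A->B, B->BAD, C->ADB, D->C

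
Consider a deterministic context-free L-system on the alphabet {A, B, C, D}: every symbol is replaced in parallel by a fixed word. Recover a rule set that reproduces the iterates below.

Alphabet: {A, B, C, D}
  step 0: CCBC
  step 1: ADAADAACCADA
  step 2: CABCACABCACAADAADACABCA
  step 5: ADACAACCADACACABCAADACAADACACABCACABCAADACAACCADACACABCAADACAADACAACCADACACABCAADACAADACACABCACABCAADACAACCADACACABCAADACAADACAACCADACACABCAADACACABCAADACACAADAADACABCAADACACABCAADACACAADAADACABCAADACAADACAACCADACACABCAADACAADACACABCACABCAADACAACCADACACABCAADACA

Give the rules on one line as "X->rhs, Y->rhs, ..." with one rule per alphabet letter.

A->CA, B->ACC, C->ADA, D->B

  step 1 ⇒ step 2: ADAADAACCADA ⇒ CA·B·CA·CA·B·CA·CA·ADA·ADA·CA·B·CA
    A ↦ CA
    C ↦ ADA
    D ↦ B
  step 0 ⇒ step 1: CCBC ⇒ ADA·ADA·ACC·ADA
    B ↦ ACC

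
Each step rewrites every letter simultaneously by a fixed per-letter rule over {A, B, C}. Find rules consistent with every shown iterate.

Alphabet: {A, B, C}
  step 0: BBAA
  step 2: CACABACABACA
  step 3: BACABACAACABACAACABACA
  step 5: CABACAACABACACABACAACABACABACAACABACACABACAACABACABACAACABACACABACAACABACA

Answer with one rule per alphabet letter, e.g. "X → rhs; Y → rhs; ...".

A->CA, B->A, C->BA

  step 2 ⇒ step 3: CACABACABACA ⇒ BA·CA·BA·CA·A·CA·BA·CA·A·CA·BA·CA
    A ↦ CA
    B ↦ A
    C ↦ BA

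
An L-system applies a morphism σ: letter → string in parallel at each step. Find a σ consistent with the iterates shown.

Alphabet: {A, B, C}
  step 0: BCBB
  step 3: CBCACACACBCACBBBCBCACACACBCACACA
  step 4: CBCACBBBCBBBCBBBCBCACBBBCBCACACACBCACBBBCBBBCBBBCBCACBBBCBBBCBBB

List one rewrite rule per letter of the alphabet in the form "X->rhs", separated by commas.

A->BB, B->CA, C->CB

  step 3 ⇒ step 4: CBCACACACBCACBBBCBCACACACBCACACA ⇒ CB·CA·CB·BB·CB·BB·CB·BB·CB·CA·CB·BB·CB·CA·CA·CA·CB·CA·CB·BB·CB·BB·CB·BB·CB·CA·CB·BB·CB·BB·CB·BB
    A ↦ BB
    B ↦ CA
    C ↦ CB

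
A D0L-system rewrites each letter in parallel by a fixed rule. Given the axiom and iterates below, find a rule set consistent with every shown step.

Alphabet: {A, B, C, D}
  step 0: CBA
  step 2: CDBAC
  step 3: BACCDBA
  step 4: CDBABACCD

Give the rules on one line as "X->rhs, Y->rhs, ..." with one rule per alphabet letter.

A->D, B->C, C->BA, D->C

  step 3 ⇒ step 4: BACCDBA ⇒ C·D·BA·BA·C·C·D
    A ↦ D
    B ↦ C
    C ↦ BA
    D ↦ C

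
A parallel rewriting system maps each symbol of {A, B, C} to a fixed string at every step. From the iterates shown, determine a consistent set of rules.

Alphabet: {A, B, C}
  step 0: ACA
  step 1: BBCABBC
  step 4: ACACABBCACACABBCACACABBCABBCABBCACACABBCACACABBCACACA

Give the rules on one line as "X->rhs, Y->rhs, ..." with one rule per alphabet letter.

A->BBC, B->AC, C->A

  step 0 ⇒ step 1: ACA ⇒ BBC·A·BBC
    A ↦ BBC
    C ↦ A
    B ↦ AC  (constrained at step 1)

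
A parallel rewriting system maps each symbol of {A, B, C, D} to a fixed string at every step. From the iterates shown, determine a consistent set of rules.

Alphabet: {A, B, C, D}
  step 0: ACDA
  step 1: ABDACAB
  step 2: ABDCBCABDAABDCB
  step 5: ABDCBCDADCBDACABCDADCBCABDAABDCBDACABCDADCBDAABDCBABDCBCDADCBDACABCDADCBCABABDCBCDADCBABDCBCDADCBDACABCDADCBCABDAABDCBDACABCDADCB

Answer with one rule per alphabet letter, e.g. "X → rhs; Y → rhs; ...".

A->AB, B->DCB, C->DA, D->C

  step 1 ⇒ step 2: ABDACAB ⇒ AB·DCB·C·AB·DA·AB·DCB
    A ↦ AB
    B ↦ DCB
    C ↦ DA
    D ↦ C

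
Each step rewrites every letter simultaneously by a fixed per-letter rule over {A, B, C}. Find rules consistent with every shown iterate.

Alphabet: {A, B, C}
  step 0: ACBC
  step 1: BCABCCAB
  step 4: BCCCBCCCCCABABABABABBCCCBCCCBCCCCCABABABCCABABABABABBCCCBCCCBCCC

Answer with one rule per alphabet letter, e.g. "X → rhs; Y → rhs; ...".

  step 0 ⇒ step 1: ACBC ⇒ BC·AB·CC·AB
    A ↦ BC
    B ↦ CC
    C ↦ AB

A->BC, B->CC, C->AB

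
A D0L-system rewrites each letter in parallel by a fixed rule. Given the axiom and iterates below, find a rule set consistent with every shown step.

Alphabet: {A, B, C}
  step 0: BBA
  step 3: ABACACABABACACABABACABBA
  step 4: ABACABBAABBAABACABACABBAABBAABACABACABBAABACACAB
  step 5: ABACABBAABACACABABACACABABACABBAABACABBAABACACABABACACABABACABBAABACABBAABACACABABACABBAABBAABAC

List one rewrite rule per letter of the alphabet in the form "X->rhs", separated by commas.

  step 4 ⇒ step 5: ABACABBAABBAABACABACABBAABBAABACABACABBAABACACAB ⇒ AB·AC·AB·BA·AB·AC·AC·AB·AB·AC·AC·AB·AB·AC·AB·BA·AB·AC·AB·BA·AB·AC·AC·AB·AB·AC·AC·AB·AB·AC·AB·BA·AB·AC·AB·BA·AB·AC·AC·AB·AB·AC·AB·BA·AB·BA·AB·AC
    A ↦ AB
    B ↦ AC
    C ↦ BA

A->AB, B->AC, C->BA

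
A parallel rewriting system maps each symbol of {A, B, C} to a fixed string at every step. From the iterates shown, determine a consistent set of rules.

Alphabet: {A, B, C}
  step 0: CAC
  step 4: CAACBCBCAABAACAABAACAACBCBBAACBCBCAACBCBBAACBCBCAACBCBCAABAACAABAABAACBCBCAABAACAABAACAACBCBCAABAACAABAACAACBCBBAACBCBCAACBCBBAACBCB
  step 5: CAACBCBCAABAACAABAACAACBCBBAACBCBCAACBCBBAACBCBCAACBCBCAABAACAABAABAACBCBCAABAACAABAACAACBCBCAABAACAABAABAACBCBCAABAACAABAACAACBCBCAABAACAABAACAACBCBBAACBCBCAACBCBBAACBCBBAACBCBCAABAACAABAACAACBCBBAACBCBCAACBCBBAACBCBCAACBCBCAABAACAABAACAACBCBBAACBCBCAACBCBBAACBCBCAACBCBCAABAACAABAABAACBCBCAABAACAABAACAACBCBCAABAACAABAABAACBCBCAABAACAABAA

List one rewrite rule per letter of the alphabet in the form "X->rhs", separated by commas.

A->CB, B->BAA, C->CAA

  step 4 ⇒ step 5: CAACBCBCAABAACAABAACAACBCBBAACBCBCAACBCBBAACBCBCAACBCBCAABAACAABAABAACBCBCAABAACAABAACAACBCBCAABAACAABAACAACBCBBAACBCBCAACBCBBAACBCB ⇒ CAA·CB·CB·CAA·BAA·CAA·BAA·CAA·CB·CB·BAA·CB·CB·CAA·CB·CB·BAA·CB·CB·CAA·CB·CB·CAA·BAA·CAA·BAA·BAA·CB·CB·CAA·BAA·CAA·BAA·CAA·CB·CB·CAA·BAA·CAA·BAA·BAA·CB·CB·CAA·BAA·CAA·BAA·CAA·CB·CB·CAA·BAA·CAA·BAA·CAA·CB·CB·BAA·CB·CB·CAA·CB·CB·BAA·CB·CB·BAA·CB·CB·CAA·BAA·CAA·BAA·CAA·CB·CB·BAA·CB·CB·CAA·CB·CB·BAA·CB·CB·CAA·CB·CB·CAA·BAA·CAA·BAA·CAA·CB·CB·BAA·CB·CB·CAA·CB·CB·BAA·CB·CB·CAA·CB·CB·CAA·BAA·CAA·BAA·BAA·CB·CB·CAA·BAA·CAA·BAA·CAA·CB·CB·CAA·BAA·CAA·BAA·BAA·CB·CB·CAA·BAA·CAA·BAA
    A ↦ CB
    B ↦ BAA
    C ↦ CAA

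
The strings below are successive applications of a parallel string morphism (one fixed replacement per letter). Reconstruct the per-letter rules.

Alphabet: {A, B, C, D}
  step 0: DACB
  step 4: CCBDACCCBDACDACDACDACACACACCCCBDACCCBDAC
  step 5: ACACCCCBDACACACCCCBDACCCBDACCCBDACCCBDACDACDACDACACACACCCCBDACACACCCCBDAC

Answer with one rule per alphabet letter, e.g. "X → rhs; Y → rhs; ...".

  step 4 ⇒ step 5: CCBDACCCBDACDACDACDACACACACCCCBDACCCBDAC ⇒ AC·AC·C·CCB·D·AC·AC·AC·C·CCB·D·AC·CCB·D·AC·CCB·D·AC·CCB·D·AC·D·AC·D·AC·D·AC·AC·AC·AC·C·CCB·D·AC·AC·AC·C·CCB·D·AC
    A ↦ D
    B ↦ C
    C ↦ AC
    D ↦ CCB

A->D, B->C, C->AC, D->CCB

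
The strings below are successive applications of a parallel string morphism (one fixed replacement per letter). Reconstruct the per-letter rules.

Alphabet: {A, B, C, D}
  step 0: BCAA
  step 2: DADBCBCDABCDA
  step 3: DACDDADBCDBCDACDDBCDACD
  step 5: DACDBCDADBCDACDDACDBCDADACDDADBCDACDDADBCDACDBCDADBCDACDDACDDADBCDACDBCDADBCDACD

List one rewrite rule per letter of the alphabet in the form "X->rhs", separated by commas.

A->CD, B->D, C->BC, D->DA

  step 2 ⇒ step 3: DADBCBCDABCDA ⇒ DA·CD·DA·D·BC·D·BC·DA·CD·D·BC·DA·CD
    A ↦ CD
    B ↦ D
    C ↦ BC
    D ↦ DA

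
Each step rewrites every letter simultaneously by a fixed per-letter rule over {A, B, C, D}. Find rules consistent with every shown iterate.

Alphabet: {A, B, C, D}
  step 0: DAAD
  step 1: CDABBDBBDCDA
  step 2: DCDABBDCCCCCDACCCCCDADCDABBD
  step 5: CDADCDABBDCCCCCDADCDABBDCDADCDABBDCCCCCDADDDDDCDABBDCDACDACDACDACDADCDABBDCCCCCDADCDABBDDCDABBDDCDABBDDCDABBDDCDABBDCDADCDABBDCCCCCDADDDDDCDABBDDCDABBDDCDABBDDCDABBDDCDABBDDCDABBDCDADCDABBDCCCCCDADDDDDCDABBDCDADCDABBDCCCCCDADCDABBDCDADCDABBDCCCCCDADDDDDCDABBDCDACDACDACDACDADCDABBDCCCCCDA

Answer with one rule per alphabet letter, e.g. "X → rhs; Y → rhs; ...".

A->BBD, B->CC, C->D, D->CDA

  step 1 ⇒ step 2: CDABBDBBDCDA ⇒ D·CDA·BBD·CC·CC·CDA·CC·CC·CDA·D·CDA·BBD
    A ↦ BBD
    B ↦ CC
    C ↦ D
    D ↦ CDA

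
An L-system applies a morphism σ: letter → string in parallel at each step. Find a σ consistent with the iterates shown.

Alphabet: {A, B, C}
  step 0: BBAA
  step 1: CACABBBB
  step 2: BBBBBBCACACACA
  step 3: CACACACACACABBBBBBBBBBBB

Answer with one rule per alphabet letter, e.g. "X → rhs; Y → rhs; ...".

A->BB, B->CA, C->B

  step 2 ⇒ step 3: BBBBBBCACACACA ⇒ CA·CA·CA·CA·CA·CA·B·BB·B·BB·B·BB·B·BB
    A ↦ BB
    B ↦ CA
    C ↦ B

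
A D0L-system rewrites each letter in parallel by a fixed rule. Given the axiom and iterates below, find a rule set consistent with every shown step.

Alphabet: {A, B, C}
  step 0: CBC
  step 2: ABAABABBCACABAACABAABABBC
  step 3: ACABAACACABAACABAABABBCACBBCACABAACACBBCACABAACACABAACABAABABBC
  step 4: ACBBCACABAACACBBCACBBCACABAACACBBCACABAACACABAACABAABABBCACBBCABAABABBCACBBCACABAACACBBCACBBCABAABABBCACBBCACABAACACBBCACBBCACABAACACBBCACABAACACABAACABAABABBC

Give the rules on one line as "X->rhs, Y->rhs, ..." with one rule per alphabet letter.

  step 3 ⇒ step 4: ACABAACACABAACABAABABBCACBBCACABAACACBBCACABAACACABAACABAABABBC ⇒ AC·BBC·AC·ABA·AC·AC·BBC·AC·BBC·AC·ABA·AC·AC·BBC·AC·ABA·AC·AC·ABA·AC·ABA·ABA·BBC·AC·BBC·ABA·ABA·BBC·AC·BBC·AC·ABA·AC·AC·BBC·AC·BBC·ABA·ABA·BBC·AC·BBC·AC·ABA·AC·AC·BBC·AC·BBC·AC·ABA·AC·AC·BBC·AC·ABA·AC·AC·ABA·AC·ABA·ABA·BBC
    A ↦ AC
    B ↦ ABA
    C ↦ BBC

A->AC, B->ABA, C->BBC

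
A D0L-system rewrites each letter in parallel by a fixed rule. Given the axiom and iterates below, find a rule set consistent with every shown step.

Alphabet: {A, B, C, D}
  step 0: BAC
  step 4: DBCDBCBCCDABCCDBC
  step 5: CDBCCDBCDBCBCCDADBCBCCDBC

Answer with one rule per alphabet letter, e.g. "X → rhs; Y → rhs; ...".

  step 4 ⇒ step 5: DBCDBCBCCDABCCDBC ⇒ C·D·BC·C·D·BC·D·BC·BC·C·DA·D·BC·BC·C·D·BC
    A ↦ DA
    B ↦ D
    C ↦ BC
    D ↦ C

A->DA, B->D, C->BC, D->C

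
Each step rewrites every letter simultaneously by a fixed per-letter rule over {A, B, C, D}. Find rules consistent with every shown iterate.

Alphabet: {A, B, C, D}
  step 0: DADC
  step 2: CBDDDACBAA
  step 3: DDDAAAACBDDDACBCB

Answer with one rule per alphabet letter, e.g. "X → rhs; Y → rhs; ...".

  step 2 ⇒ step 3: CBDDDACBAA ⇒ DD·DA·A·A·A·CB·DD·DA·CB·CB
    A ↦ CB
    B ↦ DA
    C ↦ DD
    D ↦ A

A->CB, B->DA, C->DD, D->A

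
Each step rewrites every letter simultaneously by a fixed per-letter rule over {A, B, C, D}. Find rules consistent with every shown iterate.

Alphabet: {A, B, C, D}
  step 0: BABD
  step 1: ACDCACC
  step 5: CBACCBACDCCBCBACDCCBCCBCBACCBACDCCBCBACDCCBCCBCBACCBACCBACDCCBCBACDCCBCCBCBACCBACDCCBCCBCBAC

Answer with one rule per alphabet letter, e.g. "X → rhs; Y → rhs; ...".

  step 0 ⇒ step 1: BABD ⇒ AC·DC·AC·C
    A ↦ DC
    B ↦ AC
    D ↦ C
    C ↦ CB  (constrained at step 1)

A->DC, B->AC, C->CB, D->C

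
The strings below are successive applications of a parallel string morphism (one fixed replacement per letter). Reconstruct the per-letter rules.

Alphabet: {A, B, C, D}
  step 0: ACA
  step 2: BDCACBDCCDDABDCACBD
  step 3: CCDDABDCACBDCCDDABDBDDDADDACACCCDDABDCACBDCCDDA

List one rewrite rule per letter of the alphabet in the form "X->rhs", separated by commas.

  step 2 ⇒ step 3: BDCACBDCCDDABDCACBD ⇒ CC·DDA·BD·CAC·BD·CC·DDA·BD·BD·DDA·DDA·CAC·CC·DDA·BD·CAC·BD·CC·DDA
    A ↦ CAC
    B ↦ CC
    C ↦ BD
    D ↦ DDA

A->CAC, B->CC, C->BD, D->DDA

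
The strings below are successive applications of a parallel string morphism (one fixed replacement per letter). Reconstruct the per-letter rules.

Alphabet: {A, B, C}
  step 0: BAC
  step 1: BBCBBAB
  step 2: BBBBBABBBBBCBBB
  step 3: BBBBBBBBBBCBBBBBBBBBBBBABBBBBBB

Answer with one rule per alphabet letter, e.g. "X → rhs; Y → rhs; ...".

A->CB, B->BB, C->BAB

  step 2 ⇒ step 3: BBBBBABBBBBCBBB ⇒ BB·BB·BB·BB·BB·CB·BB·BB·BB·BB·BB·BAB·BB·BB·BB
    A ↦ CB
    B ↦ BB
    C ↦ BAB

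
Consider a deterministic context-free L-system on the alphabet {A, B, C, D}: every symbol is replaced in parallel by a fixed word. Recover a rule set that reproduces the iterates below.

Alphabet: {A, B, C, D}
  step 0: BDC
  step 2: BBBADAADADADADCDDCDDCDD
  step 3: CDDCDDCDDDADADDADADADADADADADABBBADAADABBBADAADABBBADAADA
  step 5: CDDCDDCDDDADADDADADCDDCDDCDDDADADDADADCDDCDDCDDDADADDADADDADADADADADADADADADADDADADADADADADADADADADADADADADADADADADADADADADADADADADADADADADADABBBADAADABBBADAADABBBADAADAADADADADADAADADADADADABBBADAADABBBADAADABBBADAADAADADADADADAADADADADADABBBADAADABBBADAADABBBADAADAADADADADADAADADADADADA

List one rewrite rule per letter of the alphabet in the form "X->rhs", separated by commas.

  step 2 ⇒ step 3: BBBADAADADADADCDDCDDCDD ⇒ CDD·CDD·CDD·D·ADA·D·D·ADA·D·ADA·D·ADA·D·ADA·BBB·ADA·ADA·BBB·ADA·ADA·BBB·ADA·ADA
    A ↦ D
    B ↦ CDD
    C ↦ BBB
    D ↦ ADA

A->D, B->CDD, C->BBB, D->ADA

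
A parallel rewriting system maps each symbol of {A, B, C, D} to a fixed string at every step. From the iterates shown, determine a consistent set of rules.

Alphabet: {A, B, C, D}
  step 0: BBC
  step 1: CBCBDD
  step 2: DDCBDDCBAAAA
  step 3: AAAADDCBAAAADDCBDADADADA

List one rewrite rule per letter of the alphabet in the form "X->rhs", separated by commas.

  step 2 ⇒ step 3: DDCBDDCBAAAA ⇒ AA·AA·DD·CB·AA·AA·DD·CB·DA·DA·DA·DA
    A ↦ DA
    B ↦ CB
    C ↦ DD
    D ↦ AA

A->DA, B->CB, C->DD, D->AA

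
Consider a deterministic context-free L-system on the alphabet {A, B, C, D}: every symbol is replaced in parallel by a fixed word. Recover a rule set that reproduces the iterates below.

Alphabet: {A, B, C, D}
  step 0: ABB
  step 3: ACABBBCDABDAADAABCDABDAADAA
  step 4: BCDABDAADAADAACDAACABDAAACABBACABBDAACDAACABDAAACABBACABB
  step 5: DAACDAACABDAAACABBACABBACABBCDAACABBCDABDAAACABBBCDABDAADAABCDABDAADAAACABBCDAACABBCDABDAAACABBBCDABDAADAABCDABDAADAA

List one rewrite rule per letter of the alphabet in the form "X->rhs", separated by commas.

A->B, B->DAA, C->CDA, D->ACA

  step 4 ⇒ step 5: BCDABDAADAADAACDAACABDAAACABBACABBDAACDAACABDAAACABBACABB ⇒ DAA·CDA·ACA·B·DAA·ACA·B·B·ACA·B·B·ACA·B·B·CDA·ACA·B·B·CDA·B·DAA·ACA·B·B·B·CDA·B·DAA·DAA·B·CDA·B·DAA·DAA·ACA·B·B·CDA·ACA·B·B·CDA·B·DAA·ACA·B·B·B·CDA·B·DAA·DAA·B·CDA·B·DAA·DAA
    A ↦ B
    B ↦ DAA
    C ↦ CDA
    D ↦ ACA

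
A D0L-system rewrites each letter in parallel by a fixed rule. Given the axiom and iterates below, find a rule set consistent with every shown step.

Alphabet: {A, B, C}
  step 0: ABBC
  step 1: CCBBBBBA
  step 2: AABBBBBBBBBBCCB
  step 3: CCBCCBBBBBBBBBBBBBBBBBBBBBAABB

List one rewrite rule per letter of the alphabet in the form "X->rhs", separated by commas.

  step 2 ⇒ step 3: AABBBBBBBBBBCCB ⇒ CCB·CCB·BB·BB·BB·BB·BB·BB·BB·BB·BB·BB·A·A·BB
    A ↦ CCB
    B ↦ BB
    C ↦ A

A->CCB, B->BB, C->A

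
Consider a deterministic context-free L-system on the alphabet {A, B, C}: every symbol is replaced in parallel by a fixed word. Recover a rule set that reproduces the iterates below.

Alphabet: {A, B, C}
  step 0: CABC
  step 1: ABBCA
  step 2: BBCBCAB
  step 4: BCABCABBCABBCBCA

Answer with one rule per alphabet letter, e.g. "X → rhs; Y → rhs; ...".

  step 1 ⇒ step 2: ABBCA ⇒ B·BC·BC·A·B
    A ↦ B
    B ↦ BC
    C ↦ A

A->B, B->BC, C->A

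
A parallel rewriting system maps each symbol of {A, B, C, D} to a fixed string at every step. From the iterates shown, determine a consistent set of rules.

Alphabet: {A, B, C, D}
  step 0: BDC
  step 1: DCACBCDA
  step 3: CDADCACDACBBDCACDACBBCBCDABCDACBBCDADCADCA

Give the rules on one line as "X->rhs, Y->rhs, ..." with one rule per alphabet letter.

  step 0 ⇒ step 1: BDC ⇒ DCA·CB·CDA
    B ↦ DCA
    C ↦ CDA
    D ↦ CB
    A ↦ B  (constrained at step 1)

A->B, B->DCA, C->CDA, D->CB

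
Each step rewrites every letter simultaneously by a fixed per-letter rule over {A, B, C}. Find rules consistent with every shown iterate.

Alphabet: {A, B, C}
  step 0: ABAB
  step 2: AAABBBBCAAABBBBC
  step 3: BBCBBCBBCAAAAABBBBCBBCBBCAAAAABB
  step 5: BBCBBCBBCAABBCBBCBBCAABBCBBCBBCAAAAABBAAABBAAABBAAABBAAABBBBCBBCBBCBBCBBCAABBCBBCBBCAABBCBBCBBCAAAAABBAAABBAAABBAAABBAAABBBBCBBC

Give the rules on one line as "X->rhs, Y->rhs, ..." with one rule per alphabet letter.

A->BBC, B->A, C->ABB

  step 2 ⇒ step 3: AAABBBBCAAABBBBC ⇒ BBC·BBC·BBC·A·A·A·A·ABB·BBC·BBC·BBC·A·A·A·A·ABB
    A ↦ BBC
    B ↦ A
    C ↦ ABB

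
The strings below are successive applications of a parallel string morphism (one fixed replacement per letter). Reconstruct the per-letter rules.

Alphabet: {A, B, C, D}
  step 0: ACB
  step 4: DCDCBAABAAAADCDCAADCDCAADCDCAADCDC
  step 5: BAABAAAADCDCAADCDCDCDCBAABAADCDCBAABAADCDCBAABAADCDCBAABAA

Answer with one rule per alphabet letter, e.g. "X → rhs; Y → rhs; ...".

  step 4 ⇒ step 5: DCDCBAABAAAADCDCAADCDCAADCDCAADCDC ⇒ B·AA·B·AA·AA·DC·DC·AA·DC·DC·DC·DC·B·AA·B·AA·DC·DC·B·AA·B·AA·DC·DC·B·AA·B·AA·DC·DC·B·AA·B·AA
    A ↦ DC
    B ↦ AA
    C ↦ AA
    D ↦ B

A->DC, B->AA, C->AA, D->B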